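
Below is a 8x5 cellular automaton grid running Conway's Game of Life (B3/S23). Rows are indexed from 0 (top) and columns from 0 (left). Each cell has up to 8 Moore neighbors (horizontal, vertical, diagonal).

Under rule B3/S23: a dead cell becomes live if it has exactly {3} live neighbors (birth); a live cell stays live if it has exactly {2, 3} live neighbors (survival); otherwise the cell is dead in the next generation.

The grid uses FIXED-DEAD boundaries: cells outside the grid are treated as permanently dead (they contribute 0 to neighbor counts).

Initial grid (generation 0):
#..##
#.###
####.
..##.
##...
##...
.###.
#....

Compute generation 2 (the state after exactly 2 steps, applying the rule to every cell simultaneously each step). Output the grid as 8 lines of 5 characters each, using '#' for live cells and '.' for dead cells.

Answer: .#...
#....
.....
.....
.....
.....
.##..
.##..

Derivation:
Simulating step by step:
Generation 0 (given above): 21 live cells
Generation 1: 10 live cells
.##.#
#....
#....
...#.
#....
.....
..#..
.##..
Generation 2: 6 live cells
(generation 2 grid is the final answer)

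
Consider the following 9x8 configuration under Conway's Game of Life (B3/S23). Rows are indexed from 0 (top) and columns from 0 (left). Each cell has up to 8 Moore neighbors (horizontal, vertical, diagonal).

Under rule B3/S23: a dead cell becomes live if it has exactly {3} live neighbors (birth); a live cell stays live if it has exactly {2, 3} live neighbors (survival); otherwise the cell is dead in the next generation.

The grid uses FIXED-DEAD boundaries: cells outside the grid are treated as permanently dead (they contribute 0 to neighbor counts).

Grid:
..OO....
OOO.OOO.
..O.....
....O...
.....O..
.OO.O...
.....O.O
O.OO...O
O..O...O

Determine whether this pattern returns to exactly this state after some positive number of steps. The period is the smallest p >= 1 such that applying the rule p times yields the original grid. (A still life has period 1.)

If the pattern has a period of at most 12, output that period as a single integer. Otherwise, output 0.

Simulating and comparing each generation to the original:
Gen 0 (original, given above): 23 live cells
Gen 1: 24 live cells, differs from original
Gen 2: 18 live cells, differs from original
Gen 3: 22 live cells, differs from original
Gen 4: 14 live cells, differs from original
Gen 5: 14 live cells, differs from original
Gen 6: 9 live cells, differs from original
Gen 7: 7 live cells, differs from original
Gen 8: 6 live cells, differs from original
Gen 9: 5 live cells, differs from original
Gen 10: 3 live cells, differs from original
Gen 11: 2 live cells, differs from original
Gen 12: 0 live cells, differs from original
No period found within 12 steps.

Answer: 0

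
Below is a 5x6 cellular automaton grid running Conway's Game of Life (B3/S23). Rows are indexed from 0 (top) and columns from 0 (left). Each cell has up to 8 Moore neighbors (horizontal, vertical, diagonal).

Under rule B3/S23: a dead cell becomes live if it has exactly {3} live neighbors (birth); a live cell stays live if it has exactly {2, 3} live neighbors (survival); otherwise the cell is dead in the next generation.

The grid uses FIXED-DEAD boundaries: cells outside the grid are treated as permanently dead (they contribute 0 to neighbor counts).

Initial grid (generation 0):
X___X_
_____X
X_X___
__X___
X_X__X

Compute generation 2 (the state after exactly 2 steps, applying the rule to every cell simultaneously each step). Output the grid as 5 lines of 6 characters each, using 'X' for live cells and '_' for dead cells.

Answer: ______
______
_X____
_XX___
__X___

Derivation:
Simulating step by step:
Generation 0 (given above): 9 live cells
Generation 1: 5 live cells
______
_X____
_X____
__XX__
_X____
Generation 2: 4 live cells
(generation 2 grid is the final answer)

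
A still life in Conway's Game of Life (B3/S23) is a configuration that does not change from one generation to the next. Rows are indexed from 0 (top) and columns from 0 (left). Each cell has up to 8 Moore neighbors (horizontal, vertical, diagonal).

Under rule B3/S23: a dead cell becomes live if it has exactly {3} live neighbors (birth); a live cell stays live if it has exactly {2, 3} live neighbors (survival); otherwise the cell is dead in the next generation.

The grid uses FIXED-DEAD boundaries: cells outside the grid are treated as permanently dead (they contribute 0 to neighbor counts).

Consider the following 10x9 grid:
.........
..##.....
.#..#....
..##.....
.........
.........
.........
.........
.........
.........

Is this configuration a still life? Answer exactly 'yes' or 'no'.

Compute generation 1 and compare to generation 0 (given above):
Generation 1:
.........
..##.....
.#..#....
..##.....
.........
.........
.........
.........
.........
.........
The grids are IDENTICAL -> still life.

Answer: yes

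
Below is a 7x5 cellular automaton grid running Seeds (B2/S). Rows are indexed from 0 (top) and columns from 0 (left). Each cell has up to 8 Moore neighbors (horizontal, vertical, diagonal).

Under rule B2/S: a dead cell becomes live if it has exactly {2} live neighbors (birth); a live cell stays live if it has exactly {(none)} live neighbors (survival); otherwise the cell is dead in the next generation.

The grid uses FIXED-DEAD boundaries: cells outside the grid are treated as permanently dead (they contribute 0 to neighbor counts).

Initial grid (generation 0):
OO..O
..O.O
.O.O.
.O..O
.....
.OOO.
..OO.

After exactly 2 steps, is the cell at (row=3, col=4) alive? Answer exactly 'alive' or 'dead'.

Simulating step by step:
Generation 0 (given above): 14 live cells
Generation 1: 8 live cells
..O..
.....
O....
O..O.
O...O
....O
....O
Generation 2: 5 live cells
.....
.O...
.O...
....O
.O...
.....
...O.

Cell (3,4) at generation 2: 1 -> alive

Answer: alive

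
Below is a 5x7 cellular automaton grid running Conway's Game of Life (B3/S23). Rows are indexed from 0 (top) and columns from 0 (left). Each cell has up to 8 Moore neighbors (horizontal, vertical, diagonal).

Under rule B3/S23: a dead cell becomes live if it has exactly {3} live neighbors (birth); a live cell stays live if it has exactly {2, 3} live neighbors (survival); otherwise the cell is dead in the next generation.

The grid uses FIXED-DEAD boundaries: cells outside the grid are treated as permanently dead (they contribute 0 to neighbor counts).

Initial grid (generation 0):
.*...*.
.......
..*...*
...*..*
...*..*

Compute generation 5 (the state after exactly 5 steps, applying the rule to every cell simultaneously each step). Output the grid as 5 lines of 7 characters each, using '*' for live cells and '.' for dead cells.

Simulating step by step:
Generation 0 (given above): 8 live cells
Generation 1: 4 live cells
.......
.......
.......
..**.**
.......
Generation 2: 0 live cells
.......
.......
.......
.......
.......
Generation 3: 0 live cells
.......
.......
.......
.......
.......
Generation 4: 0 live cells
.......
.......
.......
.......
.......
Generation 5: 0 live cells
(generation 5 grid is the final answer)

Answer: .......
.......
.......
.......
.......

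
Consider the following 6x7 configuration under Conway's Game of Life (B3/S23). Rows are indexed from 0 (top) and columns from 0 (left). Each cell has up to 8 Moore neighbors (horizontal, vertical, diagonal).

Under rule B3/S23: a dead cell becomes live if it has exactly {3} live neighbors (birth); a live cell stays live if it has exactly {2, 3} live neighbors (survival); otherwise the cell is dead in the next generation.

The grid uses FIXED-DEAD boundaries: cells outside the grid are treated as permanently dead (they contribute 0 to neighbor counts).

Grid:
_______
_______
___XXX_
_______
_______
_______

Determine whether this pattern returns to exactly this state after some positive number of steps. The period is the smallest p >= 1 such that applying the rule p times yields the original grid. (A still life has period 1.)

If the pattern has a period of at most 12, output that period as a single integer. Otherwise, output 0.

Answer: 2

Derivation:
Simulating and comparing each generation to the original:
Gen 0 (original, given above): 3 live cells
Gen 1: 3 live cells, differs from original
Gen 2: 3 live cells, MATCHES original -> period = 2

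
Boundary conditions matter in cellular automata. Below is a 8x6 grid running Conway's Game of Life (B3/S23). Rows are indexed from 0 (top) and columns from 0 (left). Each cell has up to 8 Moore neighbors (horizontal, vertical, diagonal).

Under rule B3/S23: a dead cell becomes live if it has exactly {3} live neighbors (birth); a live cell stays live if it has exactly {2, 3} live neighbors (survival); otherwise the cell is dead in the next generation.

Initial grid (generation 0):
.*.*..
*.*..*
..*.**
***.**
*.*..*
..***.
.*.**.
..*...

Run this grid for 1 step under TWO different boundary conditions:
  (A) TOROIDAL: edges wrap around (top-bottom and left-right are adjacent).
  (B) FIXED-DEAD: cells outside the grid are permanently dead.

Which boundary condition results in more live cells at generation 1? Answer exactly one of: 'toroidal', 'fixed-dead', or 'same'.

Under TOROIDAL boundary, generation 1:
**.*..
*.*..*
..*...
..*...
......
*.....
.*..*.
.*..*.
Population = 13

Under FIXED-DEAD boundary, generation 1:
.**...
..*..*
*.*...
*.*...
*....*
.....*
.*..*.
..**..
Population = 15

Comparison: toroidal=13, fixed-dead=15 -> fixed-dead

Answer: fixed-dead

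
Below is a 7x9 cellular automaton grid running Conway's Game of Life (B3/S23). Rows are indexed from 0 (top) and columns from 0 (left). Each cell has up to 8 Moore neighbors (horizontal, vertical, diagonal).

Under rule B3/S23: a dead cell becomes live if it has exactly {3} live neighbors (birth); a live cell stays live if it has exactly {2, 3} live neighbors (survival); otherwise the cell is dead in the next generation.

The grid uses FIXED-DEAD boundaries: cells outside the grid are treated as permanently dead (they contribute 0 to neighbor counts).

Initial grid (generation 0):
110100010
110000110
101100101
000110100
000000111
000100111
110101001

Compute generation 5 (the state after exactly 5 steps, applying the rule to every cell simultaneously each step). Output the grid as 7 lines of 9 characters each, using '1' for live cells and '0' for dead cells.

Answer: 010000110
101000010
110000000
000000000
000000000
000000000
000000000

Derivation:
Simulating step by step:
Generation 0 (given above): 28 live cells
Generation 1: 28 live cells
111000110
000100101
101110100
001110101
000110001
001011000
001010101
Generation 2: 14 live cells
011000110
100010100
010000100
010000000
000000010
001000010
000010000
Generation 3: 10 live cells
010001110
101000100
110001000
000000000
000000000
000000000
000000000
Generation 4: 9 live cells
010001110
101000010
110000000
000000000
000000000
000000000
000000000
Generation 5: 8 live cells
(generation 5 grid is the final answer)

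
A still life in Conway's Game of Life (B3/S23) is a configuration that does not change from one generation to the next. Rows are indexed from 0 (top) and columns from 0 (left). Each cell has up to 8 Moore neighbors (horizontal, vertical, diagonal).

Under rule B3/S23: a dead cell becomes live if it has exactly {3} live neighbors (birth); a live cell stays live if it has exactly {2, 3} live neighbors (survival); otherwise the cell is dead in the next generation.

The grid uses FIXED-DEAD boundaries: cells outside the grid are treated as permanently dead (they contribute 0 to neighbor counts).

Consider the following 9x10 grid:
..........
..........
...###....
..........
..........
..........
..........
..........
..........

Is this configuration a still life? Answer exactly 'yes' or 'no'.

Answer: no

Derivation:
Compute generation 1 and compare to generation 0 (given above):
Generation 1:
..........
....#.....
....#.....
....#.....
..........
..........
..........
..........
..........
Cell (1,4) differs: gen0=0 vs gen1=1 -> NOT a still life.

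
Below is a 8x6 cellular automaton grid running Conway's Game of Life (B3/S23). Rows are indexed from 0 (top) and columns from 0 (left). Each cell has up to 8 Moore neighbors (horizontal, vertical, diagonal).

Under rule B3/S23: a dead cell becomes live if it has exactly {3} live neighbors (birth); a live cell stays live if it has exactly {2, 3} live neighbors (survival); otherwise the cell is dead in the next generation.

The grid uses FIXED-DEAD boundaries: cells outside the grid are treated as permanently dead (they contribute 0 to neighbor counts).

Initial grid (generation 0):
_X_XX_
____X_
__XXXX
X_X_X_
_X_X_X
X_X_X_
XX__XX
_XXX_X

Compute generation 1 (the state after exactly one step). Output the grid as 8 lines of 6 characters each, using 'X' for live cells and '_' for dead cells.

Answer: ___XX_
______
_XX__X
______
X____X
X_X___
X____X
XXXX_X

Derivation:
Simulating step by step:
Generation 0 (given above): 25 live cells
Generation 1: 16 live cells
(generation 1 grid is the final answer)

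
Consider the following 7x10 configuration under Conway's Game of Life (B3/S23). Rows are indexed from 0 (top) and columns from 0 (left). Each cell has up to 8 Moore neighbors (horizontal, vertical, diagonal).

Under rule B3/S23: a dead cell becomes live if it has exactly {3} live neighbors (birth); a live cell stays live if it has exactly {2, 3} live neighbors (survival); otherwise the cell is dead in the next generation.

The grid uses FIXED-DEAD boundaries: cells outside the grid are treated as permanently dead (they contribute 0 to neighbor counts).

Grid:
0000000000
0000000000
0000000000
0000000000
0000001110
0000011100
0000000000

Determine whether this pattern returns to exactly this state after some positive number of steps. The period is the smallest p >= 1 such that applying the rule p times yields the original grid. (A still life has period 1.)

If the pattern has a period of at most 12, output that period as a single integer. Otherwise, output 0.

Answer: 2

Derivation:
Simulating and comparing each generation to the original:
Gen 0 (original, given above): 6 live cells
Gen 1: 6 live cells, differs from original
Gen 2: 6 live cells, MATCHES original -> period = 2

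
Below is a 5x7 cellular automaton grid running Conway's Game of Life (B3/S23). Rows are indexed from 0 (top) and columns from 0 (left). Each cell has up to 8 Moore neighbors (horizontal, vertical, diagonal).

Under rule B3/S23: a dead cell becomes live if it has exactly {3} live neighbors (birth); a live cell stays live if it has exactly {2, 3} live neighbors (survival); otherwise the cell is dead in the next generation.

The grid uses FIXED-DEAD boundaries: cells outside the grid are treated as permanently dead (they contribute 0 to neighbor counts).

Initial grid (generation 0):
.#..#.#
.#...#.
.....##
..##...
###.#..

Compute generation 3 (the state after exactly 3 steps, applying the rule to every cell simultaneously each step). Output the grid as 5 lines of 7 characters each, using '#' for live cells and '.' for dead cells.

Simulating step by step:
Generation 0 (given above): 13 live cells
Generation 1: 12 live cells
.....#.
....#..
..#.###
..####.
.##....
Generation 2: 9 live cells
.......
...##.#
..#...#
......#
.##.#..
Generation 3: 8 live cells
(generation 3 grid is the final answer)

Answer: .......
...#.#.
...#..#
.###.#.
.......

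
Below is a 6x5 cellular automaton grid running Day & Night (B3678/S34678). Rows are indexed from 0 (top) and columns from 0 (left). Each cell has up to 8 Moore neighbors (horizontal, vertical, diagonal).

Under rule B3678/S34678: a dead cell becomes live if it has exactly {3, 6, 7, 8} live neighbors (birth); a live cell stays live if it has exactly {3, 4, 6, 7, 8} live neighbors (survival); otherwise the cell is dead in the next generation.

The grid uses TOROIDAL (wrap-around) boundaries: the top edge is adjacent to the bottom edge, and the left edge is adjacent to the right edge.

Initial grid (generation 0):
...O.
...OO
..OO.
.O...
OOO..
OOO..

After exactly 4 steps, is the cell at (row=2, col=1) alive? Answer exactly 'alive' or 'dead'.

Answer: dead

Derivation:
Simulating step by step:
Generation 0 (given above): 12 live cells
Generation 1: 18 live cells
OO.O.
...OO
..OOO
OO.O.
OOO..
O.OOO
Generation 2: 13 live cells
OO..O
.O...
.OO..
O.OO.
.O..O
.O.O.
Generation 3: 15 live cells
OO...
.O...
OOOO.
O.OOO
.O..O
OO...
Generation 4: 13 live cells
OOO..
....O
O..O.
.O...
OO..O
.OO.O

Cell (2,1) at generation 4: 0 -> dead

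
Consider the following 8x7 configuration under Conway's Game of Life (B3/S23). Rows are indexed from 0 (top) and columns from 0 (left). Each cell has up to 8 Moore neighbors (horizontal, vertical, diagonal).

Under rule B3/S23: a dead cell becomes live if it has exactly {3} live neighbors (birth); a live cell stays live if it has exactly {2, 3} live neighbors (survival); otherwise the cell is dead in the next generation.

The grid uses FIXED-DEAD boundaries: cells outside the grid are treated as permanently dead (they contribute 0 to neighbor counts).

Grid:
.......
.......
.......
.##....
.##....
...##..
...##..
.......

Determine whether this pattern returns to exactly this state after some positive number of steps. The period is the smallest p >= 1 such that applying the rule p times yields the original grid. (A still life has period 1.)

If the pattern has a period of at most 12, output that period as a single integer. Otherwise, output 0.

Simulating and comparing each generation to the original:
Gen 0 (original, given above): 8 live cells
Gen 1: 6 live cells, differs from original
Gen 2: 8 live cells, MATCHES original -> period = 2

Answer: 2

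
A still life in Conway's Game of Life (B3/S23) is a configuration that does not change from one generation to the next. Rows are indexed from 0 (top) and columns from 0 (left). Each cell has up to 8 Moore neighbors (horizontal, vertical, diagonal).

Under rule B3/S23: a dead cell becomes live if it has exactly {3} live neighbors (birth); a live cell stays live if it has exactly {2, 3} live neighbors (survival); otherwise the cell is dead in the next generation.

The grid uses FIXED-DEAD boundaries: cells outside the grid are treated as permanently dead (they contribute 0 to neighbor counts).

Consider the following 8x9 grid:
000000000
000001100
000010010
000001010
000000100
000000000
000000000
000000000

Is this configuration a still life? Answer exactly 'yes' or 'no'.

Answer: yes

Derivation:
Compute generation 1 and compare to generation 0 (given above):
Generation 1:
000000000
000001100
000010010
000001010
000000100
000000000
000000000
000000000
The grids are IDENTICAL -> still life.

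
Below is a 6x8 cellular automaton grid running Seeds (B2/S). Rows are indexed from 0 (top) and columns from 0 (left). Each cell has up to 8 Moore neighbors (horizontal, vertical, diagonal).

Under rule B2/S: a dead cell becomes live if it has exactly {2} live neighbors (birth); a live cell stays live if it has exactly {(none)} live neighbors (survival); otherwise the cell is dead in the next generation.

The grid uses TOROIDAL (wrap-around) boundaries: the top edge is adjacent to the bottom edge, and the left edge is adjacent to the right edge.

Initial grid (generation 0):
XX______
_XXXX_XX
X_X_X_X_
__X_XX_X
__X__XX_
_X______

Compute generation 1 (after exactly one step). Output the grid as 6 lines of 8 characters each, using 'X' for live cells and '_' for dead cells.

Simulating step by step:
Generation 0 (given above): 20 live cells
Generation 1: 9 live cells
(generation 1 grid is the final answer)

Answer: ____XXX_
________
________
X_______
X______X
_____XXX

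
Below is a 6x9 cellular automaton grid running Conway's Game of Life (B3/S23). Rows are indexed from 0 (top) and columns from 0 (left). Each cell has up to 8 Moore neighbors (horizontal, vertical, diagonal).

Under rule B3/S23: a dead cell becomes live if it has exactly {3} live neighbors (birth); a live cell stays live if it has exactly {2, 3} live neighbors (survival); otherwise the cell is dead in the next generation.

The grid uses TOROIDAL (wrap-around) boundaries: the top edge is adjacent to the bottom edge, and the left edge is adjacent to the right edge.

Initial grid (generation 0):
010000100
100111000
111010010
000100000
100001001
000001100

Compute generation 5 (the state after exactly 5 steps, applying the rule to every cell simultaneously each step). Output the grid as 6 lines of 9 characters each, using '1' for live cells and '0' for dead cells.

Answer: 000111000
011111000
110101110
011001100
100000110
000011100

Derivation:
Simulating step by step:
Generation 0 (given above): 17 live cells
Generation 1: 22 live cells
000000100
100111101
111001001
001110000
000011100
100001110
Generation 2: 15 live cells
100000000
001110101
000000111
101000100
000000010
000010010
Generation 3: 19 live cells
000011011
100101101
111000101
000000100
000000111
000000001
Generation 4: 15 live cells
000011000
001100000
011000101
010001100
000000101
100001000
Generation 5: 24 live cells
(generation 5 grid is the final answer)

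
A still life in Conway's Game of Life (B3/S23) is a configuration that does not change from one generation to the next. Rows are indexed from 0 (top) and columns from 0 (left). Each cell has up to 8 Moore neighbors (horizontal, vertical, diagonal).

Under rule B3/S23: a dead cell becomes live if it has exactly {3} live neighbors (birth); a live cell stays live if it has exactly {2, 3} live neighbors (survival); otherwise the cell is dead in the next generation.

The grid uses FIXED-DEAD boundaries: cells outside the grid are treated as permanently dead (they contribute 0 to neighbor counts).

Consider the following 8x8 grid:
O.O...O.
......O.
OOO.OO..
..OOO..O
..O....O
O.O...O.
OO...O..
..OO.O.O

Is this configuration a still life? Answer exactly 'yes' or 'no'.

Compute generation 1 and compare to generation 0 (given above):
Generation 1:
........
O.OO..O.
.OO.OOO.
....OOO.
..O...OO
O.O...O.
O..OOO..
.OO.O.O.
Cell (0,0) differs: gen0=1 vs gen1=0 -> NOT a still life.

Answer: no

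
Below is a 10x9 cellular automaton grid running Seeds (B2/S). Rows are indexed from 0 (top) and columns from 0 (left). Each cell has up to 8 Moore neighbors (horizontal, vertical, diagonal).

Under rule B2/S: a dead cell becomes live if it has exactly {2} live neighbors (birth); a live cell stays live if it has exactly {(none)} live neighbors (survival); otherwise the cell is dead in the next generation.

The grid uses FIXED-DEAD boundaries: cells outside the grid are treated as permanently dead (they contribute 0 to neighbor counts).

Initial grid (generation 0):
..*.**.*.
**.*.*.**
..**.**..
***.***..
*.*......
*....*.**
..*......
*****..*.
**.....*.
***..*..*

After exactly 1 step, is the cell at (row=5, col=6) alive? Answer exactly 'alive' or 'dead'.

Answer: alive

Derivation:
Simulating step by step:
Generation 0 (given above): 41 live cells
Generation 1: 13 live cells
*........
.........
........*
.......*.
........*
..**..*..
.....*...
......*.*
.....*...
......**.

Cell (5,6) at generation 1: 1 -> alive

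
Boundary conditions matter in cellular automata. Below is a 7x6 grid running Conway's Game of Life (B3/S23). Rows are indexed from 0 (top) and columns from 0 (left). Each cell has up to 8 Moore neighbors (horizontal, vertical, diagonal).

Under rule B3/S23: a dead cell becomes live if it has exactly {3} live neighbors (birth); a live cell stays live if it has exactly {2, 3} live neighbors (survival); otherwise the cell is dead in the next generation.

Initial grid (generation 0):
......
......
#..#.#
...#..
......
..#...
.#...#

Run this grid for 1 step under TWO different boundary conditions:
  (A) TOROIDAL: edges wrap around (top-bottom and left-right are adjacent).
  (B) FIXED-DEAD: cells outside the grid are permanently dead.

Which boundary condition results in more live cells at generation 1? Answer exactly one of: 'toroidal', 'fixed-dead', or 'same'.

Answer: same

Derivation:
Under TOROIDAL boundary, generation 1:
......
......
....#.
....#.
......
......
......
Population = 2

Under FIXED-DEAD boundary, generation 1:
......
......
....#.
....#.
......
......
......
Population = 2

Comparison: toroidal=2, fixed-dead=2 -> same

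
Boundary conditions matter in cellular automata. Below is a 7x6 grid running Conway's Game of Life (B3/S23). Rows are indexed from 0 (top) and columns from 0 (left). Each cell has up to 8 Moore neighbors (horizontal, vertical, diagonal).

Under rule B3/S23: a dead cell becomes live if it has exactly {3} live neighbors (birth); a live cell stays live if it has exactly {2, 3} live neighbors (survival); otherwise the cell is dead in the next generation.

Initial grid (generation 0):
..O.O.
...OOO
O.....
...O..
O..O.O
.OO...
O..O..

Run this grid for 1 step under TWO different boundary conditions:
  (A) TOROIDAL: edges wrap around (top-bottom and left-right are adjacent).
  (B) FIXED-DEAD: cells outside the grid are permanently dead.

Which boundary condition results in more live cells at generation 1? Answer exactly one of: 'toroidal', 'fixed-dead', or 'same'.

Answer: toroidal

Derivation:
Under TOROIDAL boundary, generation 1:
..O...
...OOO
...O.O
O...OO
OO.OO.
.OOOOO
...O..
Population = 19

Under FIXED-DEAD boundary, generation 1:
....OO
...OOO
...O..
....O.
.O.OO.
OOOOO.
.OO...
Population = 17

Comparison: toroidal=19, fixed-dead=17 -> toroidal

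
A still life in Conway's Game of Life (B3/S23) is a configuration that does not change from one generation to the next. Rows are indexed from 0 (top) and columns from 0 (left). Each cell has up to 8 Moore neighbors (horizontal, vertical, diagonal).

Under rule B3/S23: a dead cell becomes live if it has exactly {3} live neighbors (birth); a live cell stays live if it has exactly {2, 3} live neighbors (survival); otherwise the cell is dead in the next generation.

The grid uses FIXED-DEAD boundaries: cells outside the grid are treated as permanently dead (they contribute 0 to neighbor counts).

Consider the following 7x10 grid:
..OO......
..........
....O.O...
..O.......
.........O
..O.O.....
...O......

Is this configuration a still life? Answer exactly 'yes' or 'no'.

Compute generation 1 and compare to generation 0 (given above):
Generation 1:
..........
...O......
..........
..........
...O......
...O......
...O......
Cell (0,2) differs: gen0=1 vs gen1=0 -> NOT a still life.

Answer: no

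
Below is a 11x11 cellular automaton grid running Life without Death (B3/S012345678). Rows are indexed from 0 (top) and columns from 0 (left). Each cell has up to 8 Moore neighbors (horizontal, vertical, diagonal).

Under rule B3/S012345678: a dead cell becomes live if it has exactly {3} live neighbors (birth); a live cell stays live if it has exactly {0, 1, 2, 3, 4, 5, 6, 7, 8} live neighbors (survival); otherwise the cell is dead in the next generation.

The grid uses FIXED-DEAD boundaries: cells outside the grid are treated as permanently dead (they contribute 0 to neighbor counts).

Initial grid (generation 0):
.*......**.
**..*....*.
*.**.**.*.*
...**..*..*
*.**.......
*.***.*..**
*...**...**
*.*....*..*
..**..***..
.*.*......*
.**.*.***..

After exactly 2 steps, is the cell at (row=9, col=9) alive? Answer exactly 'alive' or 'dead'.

Answer: alive

Derivation:
Simulating step by step:
Generation 0 (given above): 51 live cells
Generation 1: 73 live cells
**......**.
**.***.*.**
*.**.****.*
...*****.**
*.**.*...**
*.***.*..**
*.*.***.***
*.*.**.*..*
..**..****.
.*.***...**
.****.***..
Generation 2: 79 live cells
***.*...***
**.***.*.**
*.**.****.*
...*****.**
*.**.*.*.**
*.***.**.**
*.*.***.***
*.*.**.*..*
..**..****.
.*.***...**
.****.****.

Cell (9,9) at generation 2: 1 -> alive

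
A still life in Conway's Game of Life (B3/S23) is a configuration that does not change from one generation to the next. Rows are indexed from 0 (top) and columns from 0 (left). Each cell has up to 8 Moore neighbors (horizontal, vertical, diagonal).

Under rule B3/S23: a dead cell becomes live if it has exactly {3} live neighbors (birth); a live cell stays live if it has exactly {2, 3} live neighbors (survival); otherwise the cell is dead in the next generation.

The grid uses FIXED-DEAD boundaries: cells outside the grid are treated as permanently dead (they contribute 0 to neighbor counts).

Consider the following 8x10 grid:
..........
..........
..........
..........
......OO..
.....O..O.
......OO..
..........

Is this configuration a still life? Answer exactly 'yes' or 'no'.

Compute generation 1 and compare to generation 0 (given above):
Generation 1:
..........
..........
..........
..........
......OO..
.....O..O.
......OO..
..........
The grids are IDENTICAL -> still life.

Answer: yes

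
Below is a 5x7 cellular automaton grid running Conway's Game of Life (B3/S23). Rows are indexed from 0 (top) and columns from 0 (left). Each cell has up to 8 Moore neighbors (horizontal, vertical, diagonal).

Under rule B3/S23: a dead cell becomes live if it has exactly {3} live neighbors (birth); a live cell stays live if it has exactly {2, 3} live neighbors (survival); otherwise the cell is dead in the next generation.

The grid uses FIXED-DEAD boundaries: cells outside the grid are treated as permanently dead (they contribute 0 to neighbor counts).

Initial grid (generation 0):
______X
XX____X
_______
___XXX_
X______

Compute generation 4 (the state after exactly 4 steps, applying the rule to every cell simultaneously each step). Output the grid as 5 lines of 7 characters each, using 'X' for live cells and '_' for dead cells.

Simulating step by step:
Generation 0 (given above): 8 live cells
Generation 1: 4 live cells
_______
_______
____XX_
____X__
____X__
Generation 2: 4 live cells
_______
_______
____XX_
___XX__
_______
Generation 3: 6 live cells
_______
_______
___XXX_
___XXX_
_______
Generation 4: 6 live cells
(generation 4 grid is the final answer)

Answer: _______
____X__
___X_X_
___X_X_
____X__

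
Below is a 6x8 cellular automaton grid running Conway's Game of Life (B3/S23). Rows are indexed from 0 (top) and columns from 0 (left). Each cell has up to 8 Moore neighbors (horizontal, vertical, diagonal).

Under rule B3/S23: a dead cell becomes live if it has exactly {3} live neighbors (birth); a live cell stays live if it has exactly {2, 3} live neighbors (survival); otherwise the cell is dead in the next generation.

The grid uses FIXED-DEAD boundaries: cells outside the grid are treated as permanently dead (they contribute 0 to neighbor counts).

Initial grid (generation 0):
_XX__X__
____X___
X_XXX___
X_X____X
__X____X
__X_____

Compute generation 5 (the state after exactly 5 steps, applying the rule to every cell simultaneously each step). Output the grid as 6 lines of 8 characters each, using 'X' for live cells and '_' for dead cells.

Simulating step by step:
Generation 0 (given above): 14 live cells
Generation 1: 7 live cells
________
____XX__
__X_X___
__X_____
__XX____
________
Generation 2: 9 live cells
________
___XXX__
____XX__
_XX_____
__XX____
________
Generation 3: 11 live cells
____X___
___X_X__
__X__X__
_XX_X___
_XXX____
________
Generation 4: 10 live cells
____X___
___X_X__
_XX__X__
____X___
_X_X____
__X_____
Generation 5: 13 live cells
(generation 5 grid is the final answer)

Answer: ____X___
__XX_X__
__XX_X__
_X_XX___
__XX____
__X_____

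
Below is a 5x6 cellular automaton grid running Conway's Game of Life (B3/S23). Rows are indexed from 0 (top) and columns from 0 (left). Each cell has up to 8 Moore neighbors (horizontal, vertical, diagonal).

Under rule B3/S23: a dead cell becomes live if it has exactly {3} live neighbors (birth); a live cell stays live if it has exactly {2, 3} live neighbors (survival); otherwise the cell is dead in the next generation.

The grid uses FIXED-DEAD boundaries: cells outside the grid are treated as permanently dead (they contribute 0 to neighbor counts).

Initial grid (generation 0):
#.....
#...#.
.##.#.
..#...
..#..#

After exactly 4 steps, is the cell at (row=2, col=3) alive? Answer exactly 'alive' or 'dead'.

Answer: alive

Derivation:
Simulating step by step:
Generation 0 (given above): 9 live cells
Generation 1: 5 live cells
......
#..#..
.##...
..#...
......
Generation 2: 7 live cells
......
.##...
.###..
.##...
......
Generation 3: 6 live cells
......
.#.#..
#..#..
.#.#..
......
Generation 4: 6 live cells
......
..#...
##.##.
..#...
......

Cell (2,3) at generation 4: 1 -> alive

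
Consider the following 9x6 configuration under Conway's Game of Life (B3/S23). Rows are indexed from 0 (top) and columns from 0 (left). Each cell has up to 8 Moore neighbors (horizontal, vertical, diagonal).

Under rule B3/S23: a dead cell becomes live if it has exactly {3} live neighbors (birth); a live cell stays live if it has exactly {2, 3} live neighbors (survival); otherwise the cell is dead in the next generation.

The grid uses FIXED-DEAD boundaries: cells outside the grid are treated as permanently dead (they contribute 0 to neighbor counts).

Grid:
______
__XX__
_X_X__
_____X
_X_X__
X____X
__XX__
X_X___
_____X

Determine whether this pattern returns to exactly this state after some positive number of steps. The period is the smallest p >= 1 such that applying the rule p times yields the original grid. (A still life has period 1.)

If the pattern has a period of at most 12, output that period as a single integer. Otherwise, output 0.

Answer: 0

Derivation:
Simulating and comparing each generation to the original:
Gen 0 (original, given above): 14 live cells
Gen 1: 14 live cells, differs from original
Gen 2: 13 live cells, differs from original
Gen 3: 9 live cells, differs from original
Gen 4: 5 live cells, differs from original
Gen 5: 2 live cells, differs from original
Gen 6: 0 live cells, differs from original
Gen 7: 0 live cells, differs from original
Gen 8: 0 live cells, differs from original
Gen 9: 0 live cells, differs from original
Gen 10: 0 live cells, differs from original
Gen 11: 0 live cells, differs from original
Gen 12: 0 live cells, differs from original
No period found within 12 steps.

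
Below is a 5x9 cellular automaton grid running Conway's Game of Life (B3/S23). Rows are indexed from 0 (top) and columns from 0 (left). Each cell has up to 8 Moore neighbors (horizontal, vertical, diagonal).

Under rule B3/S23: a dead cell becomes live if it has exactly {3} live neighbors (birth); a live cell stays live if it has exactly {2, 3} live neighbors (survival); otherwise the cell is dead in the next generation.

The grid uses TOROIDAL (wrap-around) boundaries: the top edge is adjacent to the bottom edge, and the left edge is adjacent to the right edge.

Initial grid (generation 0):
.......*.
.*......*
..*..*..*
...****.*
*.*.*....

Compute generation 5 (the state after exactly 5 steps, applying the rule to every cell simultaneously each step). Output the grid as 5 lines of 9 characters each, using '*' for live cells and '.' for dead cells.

Simulating step by step:
Generation 0 (given above): 14 live cells
Generation 1: 21 live cells
**......*
*......**
..**.**.*
***...***
....*.***
Generation 2: 13 live cells
.*....*..
..*...*..
..**.*...
.**.*....
..*..**..
Generation 3: 18 live cells
.**...**.
.***.**..
....**...
.*..*.*..
..**.**..
Generation 4: 9 live cells
.......*.
.*.*...*.
.*.......
..*...*..
...**....
Generation 5: 8 live cells
(generation 5 grid is the final answer)

Answer: ..***....
..*......
.*.......
..**.....
...*.....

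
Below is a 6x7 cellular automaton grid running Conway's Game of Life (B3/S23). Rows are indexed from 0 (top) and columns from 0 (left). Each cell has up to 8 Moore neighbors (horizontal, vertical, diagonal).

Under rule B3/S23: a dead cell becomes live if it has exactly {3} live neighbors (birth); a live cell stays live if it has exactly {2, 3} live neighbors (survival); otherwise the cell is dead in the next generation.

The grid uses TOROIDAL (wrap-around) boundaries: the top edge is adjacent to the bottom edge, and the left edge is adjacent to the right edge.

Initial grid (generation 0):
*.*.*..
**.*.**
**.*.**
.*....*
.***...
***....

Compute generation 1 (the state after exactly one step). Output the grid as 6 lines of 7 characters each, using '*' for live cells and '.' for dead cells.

Simulating step by step:
Generation 0 (given above): 21 live cells
Generation 1: 9 live cells
(generation 1 grid is the final answer)

Answer: ....**.
...*...
.......
...****
...*...
*......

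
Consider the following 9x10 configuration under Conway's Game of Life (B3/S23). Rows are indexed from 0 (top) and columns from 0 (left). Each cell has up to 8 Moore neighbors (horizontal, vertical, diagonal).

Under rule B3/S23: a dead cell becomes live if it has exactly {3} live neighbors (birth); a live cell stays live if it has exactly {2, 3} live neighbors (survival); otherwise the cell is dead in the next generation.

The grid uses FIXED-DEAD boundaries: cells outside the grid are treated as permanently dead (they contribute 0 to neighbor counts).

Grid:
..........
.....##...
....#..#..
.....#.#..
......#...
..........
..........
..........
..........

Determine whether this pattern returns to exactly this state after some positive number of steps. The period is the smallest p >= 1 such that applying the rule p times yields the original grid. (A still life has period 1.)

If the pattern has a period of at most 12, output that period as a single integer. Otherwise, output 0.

Answer: 1

Derivation:
Simulating and comparing each generation to the original:
Gen 0 (original, given above): 7 live cells
Gen 1: 7 live cells, MATCHES original -> period = 1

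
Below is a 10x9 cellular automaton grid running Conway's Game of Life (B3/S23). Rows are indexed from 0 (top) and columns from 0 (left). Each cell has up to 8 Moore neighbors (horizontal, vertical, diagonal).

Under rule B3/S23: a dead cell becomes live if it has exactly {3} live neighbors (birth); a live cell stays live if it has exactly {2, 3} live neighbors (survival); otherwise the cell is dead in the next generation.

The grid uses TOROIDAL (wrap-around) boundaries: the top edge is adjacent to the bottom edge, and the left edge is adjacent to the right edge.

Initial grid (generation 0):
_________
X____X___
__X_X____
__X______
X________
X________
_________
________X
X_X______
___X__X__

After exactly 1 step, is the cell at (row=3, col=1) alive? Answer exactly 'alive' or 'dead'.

Simulating step by step:
Generation 0 (given above): 12 live cells
Generation 1: 5 live cells
_________
_________
_X_X_____
_X_X_____
_X_______
_________
_________
_________
_________
_________

Cell (3,1) at generation 1: 1 -> alive

Answer: alive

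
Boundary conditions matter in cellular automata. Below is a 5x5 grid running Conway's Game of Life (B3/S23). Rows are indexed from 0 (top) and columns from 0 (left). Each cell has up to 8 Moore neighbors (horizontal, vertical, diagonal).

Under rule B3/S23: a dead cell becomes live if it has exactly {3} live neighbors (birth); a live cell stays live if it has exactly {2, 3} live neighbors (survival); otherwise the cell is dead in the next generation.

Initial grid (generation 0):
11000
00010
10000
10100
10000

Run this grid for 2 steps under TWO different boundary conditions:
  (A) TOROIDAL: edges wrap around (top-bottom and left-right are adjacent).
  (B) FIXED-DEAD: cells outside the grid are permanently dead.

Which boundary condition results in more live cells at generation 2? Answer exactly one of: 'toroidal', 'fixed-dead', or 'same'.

Answer: toroidal

Derivation:
Under TOROIDAL boundary, generation 2:
00010
00110
01010
01010
00010
Population = 8

Under FIXED-DEAD boundary, generation 2:
00000
11000
01000
11000
00000
Population = 5

Comparison: toroidal=8, fixed-dead=5 -> toroidal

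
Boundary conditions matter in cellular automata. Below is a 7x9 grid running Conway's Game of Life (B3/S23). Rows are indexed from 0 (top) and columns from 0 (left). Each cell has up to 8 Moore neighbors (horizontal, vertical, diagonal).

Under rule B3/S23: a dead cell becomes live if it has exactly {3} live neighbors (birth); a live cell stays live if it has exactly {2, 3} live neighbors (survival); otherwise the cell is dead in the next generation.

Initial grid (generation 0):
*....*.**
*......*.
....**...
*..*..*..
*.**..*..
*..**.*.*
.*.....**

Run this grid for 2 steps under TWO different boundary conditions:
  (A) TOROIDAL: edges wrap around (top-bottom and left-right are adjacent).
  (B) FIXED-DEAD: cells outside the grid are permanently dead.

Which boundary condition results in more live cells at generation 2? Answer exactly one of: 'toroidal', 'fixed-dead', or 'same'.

Answer: toroidal

Derivation:
Under TOROIDAL boundary, generation 2:
**....*..
*...*..**
***.....*
*****.*..
......**.
.***..*..
..**..*..
Population = 26

Under FIXED-DEAD boundary, generation 2:
.....**.*
....*...*
..*......
.****.**.
*.....*..
.*.****.*
....*****
Population = 25

Comparison: toroidal=26, fixed-dead=25 -> toroidal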